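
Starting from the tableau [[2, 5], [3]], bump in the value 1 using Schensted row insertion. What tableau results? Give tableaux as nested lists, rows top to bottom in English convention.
[[1, 5], [2], [3]]

In row 1, 1 replaces 2 (the leftmost entry greater than 1); 2 is bumped to row 2. In row 2, 2 replaces 3 (the leftmost entry greater than 2); 3 is bumped to row 3. 3 starts a new row 3. The new tableau is [[1, 5], [2], [3]].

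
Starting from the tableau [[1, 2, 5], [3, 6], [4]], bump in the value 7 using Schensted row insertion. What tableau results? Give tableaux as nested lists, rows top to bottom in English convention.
7 is larger than every entry of row 1, so it is appended to row 1. The new tableau is [[1, 2, 5, 7], [3, 6], [4]].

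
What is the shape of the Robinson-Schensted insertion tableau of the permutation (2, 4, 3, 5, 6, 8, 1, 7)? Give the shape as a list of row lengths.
[5, 2, 1]

Row-insert each entry into an empty tableau.

After inserting 2: P = [[2]].
After inserting 4: P = [[2, 4]].
After inserting 3: P = [[2, 3], [4]].
After inserting 5: P = [[2, 3, 5], [4]].
After inserting 6: P = [[2, 3, 5, 6], [4]].
After inserting 8: P = [[2, 3, 5, 6, 8], [4]].
After inserting 1: P = [[1, 3, 5, 6, 8], [2], [4]].
After inserting 7: P = [[1, 3, 5, 6, 7], [2, 8], [4]].

The final insertion tableau P = [[1, 3, 5, 6, 7], [2, 8], [4]] has shape [5, 2, 1].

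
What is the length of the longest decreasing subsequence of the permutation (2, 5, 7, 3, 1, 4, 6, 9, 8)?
3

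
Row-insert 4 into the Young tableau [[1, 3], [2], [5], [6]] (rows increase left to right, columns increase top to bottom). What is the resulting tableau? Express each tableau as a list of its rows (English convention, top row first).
[[1, 3, 4], [2], [5], [6]]

4 is larger than every entry of row 1, so it is appended to row 1. The new tableau is [[1, 3, 4], [2], [5], [6]].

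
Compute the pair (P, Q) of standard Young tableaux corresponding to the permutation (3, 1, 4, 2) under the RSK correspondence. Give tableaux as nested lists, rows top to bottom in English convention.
P = [[1, 2], [3, 4]], Q = [[1, 3], [2, 4]]

Insert each entry of the permutation into P by Schensted row insertion, recording in Q the position of each new cell.

Insert 3: appended to row 1. P = [[3]], Q = [[1]].
Insert 1: 1 bumps 3 from row 1; 3 starts row 2. P = [[1], [3]], Q = [[1], [2]].
Insert 4: appended to row 1. P = [[1, 4], [3]], Q = [[1, 3], [2]].
Insert 2: 2 bumps 4 from row 1; 4 appends to row 2. P = [[1, 2], [3, 4]], Q = [[1, 3], [2, 4]].

So P = [[1, 2], [3, 4]], Q = [[1, 3], [2, 4]].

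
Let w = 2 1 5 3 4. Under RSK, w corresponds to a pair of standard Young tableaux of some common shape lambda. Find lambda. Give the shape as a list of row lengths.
Row-insert each entry into an empty tableau.

After inserting 2: P = [[2]].
After inserting 1: P = [[1], [2]].
After inserting 5: P = [[1, 5], [2]].
After inserting 3: P = [[1, 3], [2, 5]].
After inserting 4: P = [[1, 3, 4], [2, 5]].

The final insertion tableau P = [[1, 3, 4], [2, 5]] has shape [3, 2].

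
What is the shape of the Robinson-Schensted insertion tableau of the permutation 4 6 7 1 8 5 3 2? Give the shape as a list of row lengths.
[4, 2, 1, 1]

Row-insert each entry into an empty tableau.

After inserting 4: P = [[4]].
After inserting 6: P = [[4, 6]].
After inserting 7: P = [[4, 6, 7]].
After inserting 1: P = [[1, 6, 7], [4]].
After inserting 8: P = [[1, 6, 7, 8], [4]].
After inserting 5: P = [[1, 5, 7, 8], [4, 6]].
After inserting 3: P = [[1, 3, 7, 8], [4, 5], [6]].
After inserting 2: P = [[1, 2, 7, 8], [3, 5], [4], [6]].

The final insertion tableau P = [[1, 2, 7, 8], [3, 5], [4], [6]] has shape [4, 2, 1, 1].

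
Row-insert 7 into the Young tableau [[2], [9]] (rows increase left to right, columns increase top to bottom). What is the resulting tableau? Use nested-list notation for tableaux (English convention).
7 is larger than every entry of row 1, so it is appended to row 1. The new tableau is [[2, 7], [9]].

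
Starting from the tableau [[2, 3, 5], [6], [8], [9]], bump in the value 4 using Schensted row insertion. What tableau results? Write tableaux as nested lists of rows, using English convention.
[[2, 3, 4], [5], [6], [8], [9]]

In row 1, 4 replaces 5 (the leftmost entry greater than 4); 5 is bumped to row 2. In row 2, 5 replaces 6 (the leftmost entry greater than 5); 6 is bumped to row 3. In row 3, 6 replaces 8 (the leftmost entry greater than 6); 8 is bumped to row 4. In row 4, 8 replaces 9 (the leftmost entry greater than 8); 9 is bumped to row 5. 9 starts a new row 5. The new tableau is [[2, 3, 4], [5], [6], [8], [9]].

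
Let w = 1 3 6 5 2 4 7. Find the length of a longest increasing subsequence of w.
4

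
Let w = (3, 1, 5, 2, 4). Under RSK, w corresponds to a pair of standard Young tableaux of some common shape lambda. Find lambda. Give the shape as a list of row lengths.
Row-insert each entry into an empty tableau.

After inserting 3: P = [[3]].
After inserting 1: P = [[1], [3]].
After inserting 5: P = [[1, 5], [3]].
After inserting 2: P = [[1, 2], [3, 5]].
After inserting 4: P = [[1, 2, 4], [3, 5]].

The final insertion tableau P = [[1, 2, 4], [3, 5]] has shape [3, 2].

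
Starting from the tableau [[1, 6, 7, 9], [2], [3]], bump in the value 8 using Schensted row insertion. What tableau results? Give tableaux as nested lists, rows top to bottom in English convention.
In row 1, 8 replaces 9 (the leftmost entry greater than 8); 9 is bumped to row 2. 9 is appended to row 2. The new tableau is [[1, 6, 7, 8], [2, 9], [3]].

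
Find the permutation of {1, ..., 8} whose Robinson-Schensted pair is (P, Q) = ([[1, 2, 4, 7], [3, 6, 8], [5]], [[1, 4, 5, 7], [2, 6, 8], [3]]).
5 3 1 2 6 4 8 7

Reverse the RSK construction: for i from n down to 1, find the cell of Q containing i, remove the entry at that cell from P, and reverse-bump it up through P; the value ejected from row 1 is w(i).

Step i=8: Q has 8 at row 2, column 3; remove 8 from row 2 of P and reverse-bump: 8 enters row 1 and ejects 7. So w(8) = 7. P is now [[1, 2, 4, 8], [3, 6], [5]].
Step i=7: Q has 7 at row 1, column 4; remove that cell from P, ejecting 8. So w(7) = 8. P is now [[1, 2, 4], [3, 6], [5]].
Step i=6: Q has 6 at row 2, column 2; remove 6 from row 2 of P and reverse-bump: 6 enters row 1 and ejects 4. So w(6) = 4. P is now [[1, 2, 6], [3], [5]].
Step i=5: Q has 5 at row 1, column 3; remove that cell from P, ejecting 6. So w(5) = 6. P is now [[1, 2], [3], [5]].
Step i=4: Q has 4 at row 1, column 2; remove that cell from P, ejecting 2. So w(4) = 2. P is now [[1], [3], [5]].
Step i=3: Q has 3 at row 3, column 1; remove 5 from row 3 of P and reverse-bump: 5 enters row 2 and ejects 3; 3 enters row 1 and ejects 1. So w(3) = 1. P is now [[3], [5]].
Step i=2: Q has 2 at row 2, column 1; remove 5 from row 2 of P and reverse-bump: 5 enters row 1 and ejects 3. So w(2) = 3. P is now [[5]].
Step i=1: Q has 1 at row 1, column 1; remove that cell from P, ejecting 5. So w(1) = 5. P is now [].

So w = 5 3 1 2 6 4 8 7.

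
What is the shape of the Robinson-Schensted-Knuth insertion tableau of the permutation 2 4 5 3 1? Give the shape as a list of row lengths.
Row-insert each entry into an empty tableau.

After inserting 2: P = [[2]].
After inserting 4: P = [[2, 4]].
After inserting 5: P = [[2, 4, 5]].
After inserting 3: P = [[2, 3, 5], [4]].
After inserting 1: P = [[1, 3, 5], [2], [4]].

The final insertion tableau P = [[1, 3, 5], [2], [4]] has shape [3, 1, 1].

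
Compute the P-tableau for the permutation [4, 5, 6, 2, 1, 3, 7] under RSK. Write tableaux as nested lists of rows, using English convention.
Insert 4: appended to row 1. P = [[4]].
Insert 5: appended to row 1. P = [[4, 5]].
Insert 6: appended to row 1. P = [[4, 5, 6]].
Insert 2: 2 bumps 4 from row 1; 4 starts row 2. P = [[2, 5, 6], [4]].
Insert 1: 1 bumps 2 from row 1; 2 bumps 4 from row 2; 4 starts row 3. P = [[1, 5, 6], [2], [4]].
Insert 3: 3 bumps 5 from row 1; 5 appends to row 2. P = [[1, 3, 6], [2, 5], [4]].
Insert 7: appended to row 1. P = [[1, 3, 6, 7], [2, 5], [4]].

So P = [[1, 3, 6, 7], [2, 5], [4]].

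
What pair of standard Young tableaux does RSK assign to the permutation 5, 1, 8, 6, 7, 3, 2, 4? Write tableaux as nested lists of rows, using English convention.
P = [[1, 2, 4], [3, 6, 7], [5], [8]], Q = [[1, 3, 5], [2, 4, 8], [6], [7]]

Insert each entry of the permutation into P by Schensted row insertion, recording in Q the position of each new cell.

Insert 5: appended to row 1. P = [[5]], Q = [[1]].
Insert 1: 1 bumps 5 from row 1; 5 starts row 2. P = [[1], [5]], Q = [[1], [2]].
Insert 8: appended to row 1. P = [[1, 8], [5]], Q = [[1, 3], [2]].
Insert 6: 6 bumps 8 from row 1; 8 appends to row 2. P = [[1, 6], [5, 8]], Q = [[1, 3], [2, 4]].
Insert 7: appended to row 1. P = [[1, 6, 7], [5, 8]], Q = [[1, 3, 5], [2, 4]].
Insert 3: 3 bumps 6 from row 1; 6 bumps 8 from row 2; 8 starts row 3. P = [[1, 3, 7], [5, 6], [8]], Q = [[1, 3, 5], [2, 4], [6]].
Insert 2: 2 bumps 3 from row 1; 3 bumps 5 from row 2; 5 bumps 8 from row 3; 8 starts row 4. P = [[1, 2, 7], [3, 6], [5], [8]], Q = [[1, 3, 5], [2, 4], [6], [7]].
Insert 4: 4 bumps 7 from row 1; 7 appends to row 2. P = [[1, 2, 4], [3, 6, 7], [5], [8]], Q = [[1, 3, 5], [2, 4, 8], [6], [7]].

So P = [[1, 2, 4], [3, 6, 7], [5], [8]], Q = [[1, 3, 5], [2, 4, 8], [6], [7]].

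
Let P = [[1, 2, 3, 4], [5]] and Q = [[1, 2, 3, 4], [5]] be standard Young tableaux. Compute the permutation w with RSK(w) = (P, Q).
1 2 3 5 4

Reverse the RSK construction: for i from n down to 1, find the cell of Q containing i, remove the entry at that cell from P, and reverse-bump it up through P; the value ejected from row 1 is w(i).

Step i=5: Q has 5 at row 2, column 1; remove 5 from row 2 of P and reverse-bump: 5 enters row 1 and ejects 4. So w(5) = 4. P is now [[1, 2, 3, 5]].
Step i=4: Q has 4 at row 1, column 4; remove that cell from P, ejecting 5. So w(4) = 5. P is now [[1, 2, 3]].
Step i=3: Q has 3 at row 1, column 3; remove that cell from P, ejecting 3. So w(3) = 3. P is now [[1, 2]].
Step i=2: Q has 2 at row 1, column 2; remove that cell from P, ejecting 2. So w(2) = 2. P is now [[1]].
Step i=1: Q has 1 at row 1, column 1; remove that cell from P, ejecting 1. So w(1) = 1. P is now [].

So w = 1 2 3 5 4.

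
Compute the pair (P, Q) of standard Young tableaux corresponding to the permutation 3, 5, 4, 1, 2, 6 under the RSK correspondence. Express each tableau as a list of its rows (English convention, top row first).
P = [[1, 2, 6], [3, 4], [5]], Q = [[1, 2, 6], [3, 5], [4]]

Insert each entry of the permutation into P by Schensted row insertion, recording in Q the position of each new cell.

Insert 3: appended to row 1. P = [[3]].
Insert 5: appended to row 1. P = [[3, 5]].
Insert 4: 4 bumps 5 from row 1; 5 starts row 2. P = [[3, 4], [5]].
Insert 1: 1 bumps 3 from row 1; 3 bumps 5 from row 2; 5 starts row 3. P = [[1, 4], [3], [5]].
Insert 2: 2 bumps 4 from row 1; 4 appends to row 2. P = [[1, 2], [3, 4], [5]].
Insert 6: appended to row 1. P = [[1, 2, 6], [3, 4], [5]].

So P = [[1, 2, 6], [3, 4], [5]], Q = [[1, 2, 6], [3, 5], [4]].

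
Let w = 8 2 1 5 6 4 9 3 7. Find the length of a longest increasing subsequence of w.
4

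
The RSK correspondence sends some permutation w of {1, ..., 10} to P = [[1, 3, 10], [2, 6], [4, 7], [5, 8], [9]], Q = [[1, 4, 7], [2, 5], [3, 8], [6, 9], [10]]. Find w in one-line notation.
Reverse the RSK construction: for i from n down to 1, find the cell of Q containing i, remove the entry at that cell from P, and reverse-bump it up through P; the value ejected from row 1 is w(i).

Step i=10: Q has 10 at row 5, column 1; remove 9 from row 5 of P and reverse-bump: 9 enters row 4 and ejects 8; 8 enters row 3 and ejects 7; 7 enters row 2 and ejects 6; 6 enters row 1 and ejects 3. So w(10) = 3. P is now [[1, 6, 10], [2, 7], [4, 8], [5, 9]].
Step i=9: Q has 9 at row 4, column 2; remove 9 from row 4 of P and reverse-bump: 9 enters row 3 and ejects 8; 8 enters row 2 and ejects 7; 7 enters row 1 and ejects 6. So w(9) = 6. P is now [[1, 7, 10], [2, 8], [4, 9], [5]].
Step i=8: Q has 8 at row 3, column 2; remove 9 from row 3 of P and reverse-bump: 9 enters row 2 and ejects 8; 8 enters row 1 and ejects 7. So w(8) = 7. P is now [[1, 8, 10], [2, 9], [4], [5]].
Step i=7: Q has 7 at row 1, column 3; remove that cell from P, ejecting 10. So w(7) = 10. P is now [[1, 8], [2, 9], [4], [5]].
Step i=6: Q has 6 at row 4, column 1; remove 5 from row 4 of P and reverse-bump: 5 enters row 3 and ejects 4; 4 enters row 2 and ejects 2; 2 enters row 1 and ejects 1. So w(6) = 1. P is now [[2, 8], [4, 9], [5]].
Step i=5: Q has 5 at row 2, column 2; remove 9 from row 2 of P and reverse-bump: 9 enters row 1 and ejects 8. So w(5) = 8. P is now [[2, 9], [4], [5]].
Step i=4: Q has 4 at row 1, column 2; remove that cell from P, ejecting 9. So w(4) = 9. P is now [[2], [4], [5]].
Step i=3: Q has 3 at row 3, column 1; remove 5 from row 3 of P and reverse-bump: 5 enters row 2 and ejects 4; 4 enters row 1 and ejects 2. So w(3) = 2. P is now [[4], [5]].
Step i=2: Q has 2 at row 2, column 1; remove 5 from row 2 of P and reverse-bump: 5 enters row 1 and ejects 4. So w(2) = 4. P is now [[5]].
Step i=1: Q has 1 at row 1, column 1; remove that cell from P, ejecting 5. So w(1) = 5. P is now [].

So w = 5 4 2 9 8 1 10 7 6 3.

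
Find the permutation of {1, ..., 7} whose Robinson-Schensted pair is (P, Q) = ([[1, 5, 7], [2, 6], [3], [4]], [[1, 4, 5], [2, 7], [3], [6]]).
4 3 2 6 7 1 5

Reverse the RSK construction: for i from n down to 1, find the cell of Q containing i, remove the entry at that cell from P, and reverse-bump it up through P; the value ejected from row 1 is w(i).

Step i=7: Q has 7 at row 2, column 2; remove 6 from row 2 of P and reverse-bump: 6 enters row 1 and ejects 5. So w(7) = 5. P is now [[1, 6, 7], [2], [3], [4]].
Step i=6: Q has 6 at row 4, column 1; remove 4 from row 4 of P and reverse-bump: 4 enters row 3 and ejects 3; 3 enters row 2 and ejects 2; 2 enters row 1 and ejects 1. So w(6) = 1. P is now [[2, 6, 7], [3], [4]].
Step i=5: Q has 5 at row 1, column 3; remove that cell from P, ejecting 7. So w(5) = 7. P is now [[2, 6], [3], [4]].
Step i=4: Q has 4 at row 1, column 2; remove that cell from P, ejecting 6. So w(4) = 6. P is now [[2], [3], [4]].
Step i=3: Q has 3 at row 3, column 1; remove 4 from row 3 of P and reverse-bump: 4 enters row 2 and ejects 3; 3 enters row 1 and ejects 2. So w(3) = 2. P is now [[3], [4]].
Step i=2: Q has 2 at row 2, column 1; remove 4 from row 2 of P and reverse-bump: 4 enters row 1 and ejects 3. So w(2) = 3. P is now [[4]].
Step i=1: Q has 1 at row 1, column 1; remove that cell from P, ejecting 4. So w(1) = 4. P is now [].

So w = 4 3 2 6 7 1 5.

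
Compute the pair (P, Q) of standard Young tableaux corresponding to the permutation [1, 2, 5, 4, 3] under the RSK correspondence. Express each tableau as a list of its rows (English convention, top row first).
Insert each entry of the permutation into P by Schensted row insertion, recording in Q the position of each new cell.

After inserting 1: P = [[1]].
After inserting 2: P = [[1, 2]].
After inserting 5: P = [[1, 2, 5]].
After inserting 4: P = [[1, 2, 4], [5]].
After inserting 3: P = [[1, 2, 3], [4], [5]].

So P = [[1, 2, 3], [4], [5]], Q = [[1, 2, 3], [4], [5]].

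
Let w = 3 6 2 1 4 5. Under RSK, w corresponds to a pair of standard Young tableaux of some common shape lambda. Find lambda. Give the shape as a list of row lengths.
Row-insert each entry into an empty tableau.

After inserting 3: P = [[3]].
After inserting 6: P = [[3, 6]].
After inserting 2: P = [[2, 6], [3]].
After inserting 1: P = [[1, 6], [2], [3]].
After inserting 4: P = [[1, 4], [2, 6], [3]].
After inserting 5: P = [[1, 4, 5], [2, 6], [3]].

The final insertion tableau P = [[1, 4, 5], [2, 6], [3]] has shape [3, 2, 1].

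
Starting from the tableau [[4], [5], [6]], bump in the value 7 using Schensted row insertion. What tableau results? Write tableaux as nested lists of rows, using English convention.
7 is larger than every entry of row 1, so it is appended to row 1. The new tableau is [[4, 7], [5], [6]].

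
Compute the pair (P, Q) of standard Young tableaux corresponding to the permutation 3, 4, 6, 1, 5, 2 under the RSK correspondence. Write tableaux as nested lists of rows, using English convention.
Insert each entry of the permutation into P by Schensted row insertion, recording in Q the position of each new cell.

Insert 3: appended to row 1. P = [[3]], Q = [[1]].
Insert 4: appended to row 1. P = [[3, 4]], Q = [[1, 2]].
Insert 6: appended to row 1. P = [[3, 4, 6]], Q = [[1, 2, 3]].
Insert 1: 1 bumps 3 from row 1; 3 starts row 2. P = [[1, 4, 6], [3]], Q = [[1, 2, 3], [4]].
Insert 5: 5 bumps 6 from row 1; 6 appends to row 2. P = [[1, 4, 5], [3, 6]], Q = [[1, 2, 3], [4, 5]].
Insert 2: 2 bumps 4 from row 1; 4 bumps 6 from row 2; 6 starts row 3. P = [[1, 2, 5], [3, 4], [6]], Q = [[1, 2, 3], [4, 5], [6]].

So P = [[1, 2, 5], [3, 4], [6]], Q = [[1, 2, 3], [4, 5], [6]].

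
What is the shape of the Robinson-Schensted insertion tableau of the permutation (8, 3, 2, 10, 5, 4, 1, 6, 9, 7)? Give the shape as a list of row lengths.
RSK row insertion gives P = [[1, 4, 6, 7], [2, 5, 9], [3, 10], [8]], which has shape [4, 3, 2, 1].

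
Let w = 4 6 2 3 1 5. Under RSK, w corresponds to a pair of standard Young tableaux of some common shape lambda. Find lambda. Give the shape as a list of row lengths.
[3, 2, 1]

Row-insert each entry into an empty tableau.

After inserting 4: P = [[4]].
After inserting 6: P = [[4, 6]].
After inserting 2: P = [[2, 6], [4]].
After inserting 3: P = [[2, 3], [4, 6]].
After inserting 1: P = [[1, 3], [2, 6], [4]].
After inserting 5: P = [[1, 3, 5], [2, 6], [4]].

The final insertion tableau P = [[1, 3, 5], [2, 6], [4]] has shape [3, 2, 1].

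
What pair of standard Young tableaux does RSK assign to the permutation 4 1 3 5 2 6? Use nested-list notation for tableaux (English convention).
P = [[1, 2, 5, 6], [3], [4]], Q = [[1, 3, 4, 6], [2], [5]]

Insert each entry of the permutation into P by Schensted row insertion, recording in Q the position of each new cell.

Insert 4: appended to row 1. P = [[4]], Q = [[1]].
Insert 1: 1 bumps 4 from row 1; 4 starts row 2. P = [[1], [4]], Q = [[1], [2]].
Insert 3: appended to row 1. P = [[1, 3], [4]], Q = [[1, 3], [2]].
Insert 5: appended to row 1. P = [[1, 3, 5], [4]], Q = [[1, 3, 4], [2]].
Insert 2: 2 bumps 3 from row 1; 3 bumps 4 from row 2; 4 starts row 3. P = [[1, 2, 5], [3], [4]], Q = [[1, 3, 4], [2], [5]].
Insert 6: appended to row 1. P = [[1, 2, 5, 6], [3], [4]], Q = [[1, 3, 4, 6], [2], [5]].

So P = [[1, 2, 5, 6], [3], [4]], Q = [[1, 3, 4, 6], [2], [5]].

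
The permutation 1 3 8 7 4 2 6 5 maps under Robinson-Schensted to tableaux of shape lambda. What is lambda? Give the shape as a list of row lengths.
[4, 2, 1, 1]

Row-insert each entry into an empty tableau.

After inserting 1: P = [[1]].
After inserting 3: P = [[1, 3]].
After inserting 8: P = [[1, 3, 8]].
After inserting 7: P = [[1, 3, 7], [8]].
After inserting 4: P = [[1, 3, 4], [7], [8]].
After inserting 2: P = [[1, 2, 4], [3], [7], [8]].
After inserting 6: P = [[1, 2, 4, 6], [3], [7], [8]].
After inserting 5: P = [[1, 2, 4, 5], [3, 6], [7], [8]].

The final insertion tableau P = [[1, 2, 4, 5], [3, 6], [7], [8]] has shape [4, 2, 1, 1].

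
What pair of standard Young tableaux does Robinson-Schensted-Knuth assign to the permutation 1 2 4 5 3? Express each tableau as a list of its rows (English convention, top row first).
Insert each entry of the permutation into P by Schensted row insertion, recording in Q the position of each new cell.

Insert 1: appended to row 1. P = [[1]], Q = [[1]].
Insert 2: appended to row 1. P = [[1, 2]], Q = [[1, 2]].
Insert 4: appended to row 1. P = [[1, 2, 4]], Q = [[1, 2, 3]].
Insert 5: appended to row 1. P = [[1, 2, 4, 5]], Q = [[1, 2, 3, 4]].
Insert 3: 3 bumps 4 from row 1; 4 starts row 2. P = [[1, 2, 3, 5], [4]], Q = [[1, 2, 3, 4], [5]].

So P = [[1, 2, 3, 5], [4]], Q = [[1, 2, 3, 4], [5]].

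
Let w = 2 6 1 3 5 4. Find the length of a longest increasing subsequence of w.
3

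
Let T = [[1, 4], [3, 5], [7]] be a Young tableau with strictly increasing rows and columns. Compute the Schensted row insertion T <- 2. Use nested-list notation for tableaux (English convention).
In row 1, 2 replaces 4 (the leftmost entry greater than 2); 4 is bumped to row 2. In row 2, 4 replaces 5 (the leftmost entry greater than 4); 5 is bumped to row 3. In row 3, 5 replaces 7 (the leftmost entry greater than 5); 7 is bumped to row 4. 7 starts a new row 4. The new tableau is [[1, 2], [3, 4], [5], [7]].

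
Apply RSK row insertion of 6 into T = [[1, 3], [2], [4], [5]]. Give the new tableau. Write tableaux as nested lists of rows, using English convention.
6 is larger than every entry of row 1, so it is appended to row 1. The new tableau is [[1, 3, 6], [2], [4], [5]].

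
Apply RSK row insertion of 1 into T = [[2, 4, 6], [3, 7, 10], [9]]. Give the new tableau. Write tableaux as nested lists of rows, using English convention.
[[1, 4, 6], [2, 7, 10], [3], [9]]

In row 1, 1 replaces 2 (the leftmost entry greater than 1); 2 is bumped to row 2. In row 2, 2 replaces 3 (the leftmost entry greater than 2); 3 is bumped to row 3. In row 3, 3 replaces 9 (the leftmost entry greater than 3); 9 is bumped to row 4. 9 starts a new row 4. The new tableau is [[1, 4, 6], [2, 7, 10], [3], [9]].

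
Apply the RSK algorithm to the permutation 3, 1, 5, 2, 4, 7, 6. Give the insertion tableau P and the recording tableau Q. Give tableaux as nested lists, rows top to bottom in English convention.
Insert each entry of the permutation into P by Schensted row insertion, recording in Q the position of each new cell.

Insert 3: appended to row 1. P = [[3]].
Insert 1: 1 bumps 3 from row 1; 3 starts row 2. P = [[1], [3]].
Insert 5: appended to row 1. P = [[1, 5], [3]].
Insert 2: 2 bumps 5 from row 1; 5 appends to row 2. P = [[1, 2], [3, 5]].
Insert 4: appended to row 1. P = [[1, 2, 4], [3, 5]].
Insert 7: appended to row 1. P = [[1, 2, 4, 7], [3, 5]].
Insert 6: 6 bumps 7 from row 1; 7 appends to row 2. P = [[1, 2, 4, 6], [3, 5, 7]].

So P = [[1, 2, 4, 6], [3, 5, 7]], Q = [[1, 3, 5, 6], [2, 4, 7]].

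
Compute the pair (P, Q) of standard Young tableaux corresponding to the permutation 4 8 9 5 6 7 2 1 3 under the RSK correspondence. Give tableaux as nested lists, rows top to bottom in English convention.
Insert each entry of the permutation into P by Schensted row insertion, recording in Q the position of each new cell.

Insert 4: appended to row 1. P = [[4]], Q = [[1]].
Insert 8: appended to row 1. P = [[4, 8]], Q = [[1, 2]].
Insert 9: appended to row 1. P = [[4, 8, 9]], Q = [[1, 2, 3]].
Insert 5: 5 bumps 8 from row 1; 8 starts row 2. P = [[4, 5, 9], [8]], Q = [[1, 2, 3], [4]].
Insert 6: 6 bumps 9 from row 1; 9 appends to row 2. P = [[4, 5, 6], [8, 9]], Q = [[1, 2, 3], [4, 5]].
Insert 7: appended to row 1. P = [[4, 5, 6, 7], [8, 9]], Q = [[1, 2, 3, 6], [4, 5]].
Insert 2: 2 bumps 4 from row 1; 4 bumps 8 from row 2; 8 starts row 3. P = [[2, 5, 6, 7], [4, 9], [8]], Q = [[1, 2, 3, 6], [4, 5], [7]].
Insert 1: 1 bumps 2 from row 1; 2 bumps 4 from row 2; 4 bumps 8 from row 3; 8 starts row 4. P = [[1, 5, 6, 7], [2, 9], [4], [8]], Q = [[1, 2, 3, 6], [4, 5], [7], [8]].
Insert 3: 3 bumps 5 from row 1; 5 bumps 9 from row 2; 9 appends to row 3. P = [[1, 3, 6, 7], [2, 5], [4, 9], [8]], Q = [[1, 2, 3, 6], [4, 5], [7, 9], [8]].

So P = [[1, 3, 6, 7], [2, 5], [4, 9], [8]], Q = [[1, 2, 3, 6], [4, 5], [7, 9], [8]].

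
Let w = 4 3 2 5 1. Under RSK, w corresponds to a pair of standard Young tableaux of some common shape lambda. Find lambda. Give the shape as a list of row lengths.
Row-insert each entry into an empty tableau.

After inserting 4: P = [[4]].
After inserting 3: P = [[3], [4]].
After inserting 2: P = [[2], [3], [4]].
After inserting 5: P = [[2, 5], [3], [4]].
After inserting 1: P = [[1, 5], [2], [3], [4]].

The final insertion tableau P = [[1, 5], [2], [3], [4]] has shape [2, 1, 1, 1].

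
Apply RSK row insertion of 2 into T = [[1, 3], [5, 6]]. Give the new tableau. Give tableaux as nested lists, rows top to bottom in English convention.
[[1, 2], [3, 6], [5]]

In row 1, 2 replaces 3 (the leftmost entry greater than 2); 3 is bumped to row 2. In row 2, 3 replaces 5 (the leftmost entry greater than 3); 5 is bumped to row 3. 5 starts a new row 3. The new tableau is [[1, 2], [3, 6], [5]].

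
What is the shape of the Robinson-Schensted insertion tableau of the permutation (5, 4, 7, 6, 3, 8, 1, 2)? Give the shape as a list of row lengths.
[3, 2, 2, 1]

Row-insert each entry into an empty tableau.

After inserting 5: P = [[5]].
After inserting 4: P = [[4], [5]].
After inserting 7: P = [[4, 7], [5]].
After inserting 6: P = [[4, 6], [5, 7]].
After inserting 3: P = [[3, 6], [4, 7], [5]].
After inserting 8: P = [[3, 6, 8], [4, 7], [5]].
After inserting 1: P = [[1, 6, 8], [3, 7], [4], [5]].
After inserting 2: P = [[1, 2, 8], [3, 6], [4, 7], [5]].

The final insertion tableau P = [[1, 2, 8], [3, 6], [4, 7], [5]] has shape [3, 2, 2, 1].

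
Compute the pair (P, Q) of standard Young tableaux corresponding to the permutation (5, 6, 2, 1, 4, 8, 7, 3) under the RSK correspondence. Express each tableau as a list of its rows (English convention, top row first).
Insert each entry of the permutation into P by Schensted row insertion, recording in Q the position of each new cell.

Insert 5: appended to row 1. P = [[5]], Q = [[1]].
Insert 6: appended to row 1. P = [[5, 6]], Q = [[1, 2]].
Insert 2: 2 bumps 5 from row 1; 5 starts row 2. P = [[2, 6], [5]], Q = [[1, 2], [3]].
Insert 1: 1 bumps 2 from row 1; 2 bumps 5 from row 2; 5 starts row 3. P = [[1, 6], [2], [5]], Q = [[1, 2], [3], [4]].
Insert 4: 4 bumps 6 from row 1; 6 appends to row 2. P = [[1, 4], [2, 6], [5]], Q = [[1, 2], [3, 5], [4]].
Insert 8: appended to row 1. P = [[1, 4, 8], [2, 6], [5]], Q = [[1, 2, 6], [3, 5], [4]].
Insert 7: 7 bumps 8 from row 1; 8 appends to row 2. P = [[1, 4, 7], [2, 6, 8], [5]], Q = [[1, 2, 6], [3, 5, 7], [4]].
Insert 3: 3 bumps 4 from row 1; 4 bumps 6 from row 2; 6 appends to row 3. P = [[1, 3, 7], [2, 4, 8], [5, 6]], Q = [[1, 2, 6], [3, 5, 7], [4, 8]].

So P = [[1, 3, 7], [2, 4, 8], [5, 6]], Q = [[1, 2, 6], [3, 5, 7], [4, 8]].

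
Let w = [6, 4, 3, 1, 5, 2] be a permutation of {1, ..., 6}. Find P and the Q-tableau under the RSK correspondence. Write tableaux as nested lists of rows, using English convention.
Insert each entry of the permutation into P by Schensted row insertion, recording in Q the position of each new cell.

Insert 6: appended to row 1. P = [[6]].
Insert 4: 4 bumps 6 from row 1; 6 starts row 2. P = [[4], [6]].
Insert 3: 3 bumps 4 from row 1; 4 bumps 6 from row 2; 6 starts row 3. P = [[3], [4], [6]].
Insert 1: 1 bumps 3 from row 1; 3 bumps 4 from row 2; 4 bumps 6 from row 3; 6 starts row 4. P = [[1], [3], [4], [6]].
Insert 5: appended to row 1. P = [[1, 5], [3], [4], [6]].
Insert 2: 2 bumps 5 from row 1; 5 appends to row 2. P = [[1, 2], [3, 5], [4], [6]].

So P = [[1, 2], [3, 5], [4], [6]], Q = [[1, 5], [2, 6], [3], [4]].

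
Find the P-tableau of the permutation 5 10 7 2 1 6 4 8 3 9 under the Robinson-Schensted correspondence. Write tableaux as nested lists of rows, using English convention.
P = [[1, 3, 8, 9], [2, 4], [5, 6], [7], [10]]

Insert 5: appended to row 1. P = [[5]].
Insert 10: appended to row 1. P = [[5, 10]].
Insert 7: 7 bumps 10 from row 1; 10 starts row 2. P = [[5, 7], [10]].
Insert 2: 2 bumps 5 from row 1; 5 bumps 10 from row 2; 10 starts row 3. P = [[2, 7], [5], [10]].
Insert 1: 1 bumps 2 from row 1; 2 bumps 5 from row 2; 5 bumps 10 from row 3; 10 starts row 4. P = [[1, 7], [2], [5], [10]].
Insert 6: 6 bumps 7 from row 1; 7 appends to row 2. P = [[1, 6], [2, 7], [5], [10]].
Insert 4: 4 bumps 6 from row 1; 6 bumps 7 from row 2; 7 appends to row 3. P = [[1, 4], [2, 6], [5, 7], [10]].
Insert 8: appended to row 1. P = [[1, 4, 8], [2, 6], [5, 7], [10]].
Insert 3: 3 bumps 4 from row 1; 4 bumps 6 from row 2; 6 bumps 7 from row 3; 7 bumps 10 from row 4; 10 starts row 5. P = [[1, 3, 8], [2, 4], [5, 6], [7], [10]].
Insert 9: appended to row 1. P = [[1, 3, 8, 9], [2, 4], [5, 6], [7], [10]].

So P = [[1, 3, 8, 9], [2, 4], [5, 6], [7], [10]].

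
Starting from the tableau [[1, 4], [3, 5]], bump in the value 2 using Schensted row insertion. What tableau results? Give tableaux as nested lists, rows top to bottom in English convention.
[[1, 2], [3, 4], [5]]

In row 1, 2 replaces 4 (the leftmost entry greater than 2); 4 is bumped to row 2. In row 2, 4 replaces 5 (the leftmost entry greater than 4); 5 is bumped to row 3. 5 starts a new row 3. The new tableau is [[1, 2], [3, 4], [5]].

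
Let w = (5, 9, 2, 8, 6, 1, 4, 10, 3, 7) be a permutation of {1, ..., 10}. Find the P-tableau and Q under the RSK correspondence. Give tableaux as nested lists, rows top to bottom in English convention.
Insert each entry of the permutation into P by Schensted row insertion, recording in Q the position of each new cell.

Insert 5: appended to row 1. P = [[5]], Q = [[1]].
Insert 9: appended to row 1. P = [[5, 9]], Q = [[1, 2]].
Insert 2: 2 bumps 5 from row 1; 5 starts row 2. P = [[2, 9], [5]], Q = [[1, 2], [3]].
Insert 8: 8 bumps 9 from row 1; 9 appends to row 2. P = [[2, 8], [5, 9]], Q = [[1, 2], [3, 4]].
Insert 6: 6 bumps 8 from row 1; 8 bumps 9 from row 2; 9 starts row 3. P = [[2, 6], [5, 8], [9]], Q = [[1, 2], [3, 4], [5]].
Insert 1: 1 bumps 2 from row 1; 2 bumps 5 from row 2; 5 bumps 9 from row 3; 9 starts row 4. P = [[1, 6], [2, 8], [5], [9]], Q = [[1, 2], [3, 4], [5], [6]].
Insert 4: 4 bumps 6 from row 1; 6 bumps 8 from row 2; 8 appends to row 3. P = [[1, 4], [2, 6], [5, 8], [9]], Q = [[1, 2], [3, 4], [5, 7], [6]].
Insert 10: appended to row 1. P = [[1, 4, 10], [2, 6], [5, 8], [9]], Q = [[1, 2, 8], [3, 4], [5, 7], [6]].
Insert 3: 3 bumps 4 from row 1; 4 bumps 6 from row 2; 6 bumps 8 from row 3; 8 bumps 9 from row 4; 9 starts row 5. P = [[1, 3, 10], [2, 4], [5, 6], [8], [9]], Q = [[1, 2, 8], [3, 4], [5, 7], [6], [9]].
Insert 7: 7 bumps 10 from row 1; 10 appends to row 2. P = [[1, 3, 7], [2, 4, 10], [5, 6], [8], [9]], Q = [[1, 2, 8], [3, 4, 10], [5, 7], [6], [9]].

So P = [[1, 3, 7], [2, 4, 10], [5, 6], [8], [9]], Q = [[1, 2, 8], [3, 4, 10], [5, 7], [6], [9]].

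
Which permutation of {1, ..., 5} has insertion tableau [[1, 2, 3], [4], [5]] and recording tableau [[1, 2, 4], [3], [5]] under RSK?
Reverse RSK: for i = n, n-1, ..., 1, locate i in Q, remove the corresponding corner cell from P, and reverse-bump its entry up through P; the value ejected from row 1 is w(i).

So w = 1 5 2 4 3.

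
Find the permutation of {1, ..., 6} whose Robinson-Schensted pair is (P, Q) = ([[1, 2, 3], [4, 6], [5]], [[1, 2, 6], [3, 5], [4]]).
5 6 4 1 2 3

Reverse the RSK construction: for i from n down to 1, find the cell of Q containing i, remove the entry at that cell from P, and reverse-bump it up through P; the value ejected from row 1 is w(i).

Step i=6: Q has 6 at row 1, column 3; remove that cell from P, ejecting 3. So w(6) = 3. P is now [[1, 2], [4, 6], [5]].
Step i=5: Q has 5 at row 2, column 2; remove 6 from row 2 of P and reverse-bump: 6 enters row 1 and ejects 2. So w(5) = 2. P is now [[1, 6], [4], [5]].
Step i=4: Q has 4 at row 3, column 1; remove 5 from row 3 of P and reverse-bump: 5 enters row 2 and ejects 4; 4 enters row 1 and ejects 1. So w(4) = 1. P is now [[4, 6], [5]].
Step i=3: Q has 3 at row 2, column 1; remove 5 from row 2 of P and reverse-bump: 5 enters row 1 and ejects 4. So w(3) = 4. P is now [[5, 6]].
Step i=2: Q has 2 at row 1, column 2; remove that cell from P, ejecting 6. So w(2) = 6. P is now [[5]].
Step i=1: Q has 1 at row 1, column 1; remove that cell from P, ejecting 5. So w(1) = 5. P is now [].

So w = 5 6 4 1 2 3.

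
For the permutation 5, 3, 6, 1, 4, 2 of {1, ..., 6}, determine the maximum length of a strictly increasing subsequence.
2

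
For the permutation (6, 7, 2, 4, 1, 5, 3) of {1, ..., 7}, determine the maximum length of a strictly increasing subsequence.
3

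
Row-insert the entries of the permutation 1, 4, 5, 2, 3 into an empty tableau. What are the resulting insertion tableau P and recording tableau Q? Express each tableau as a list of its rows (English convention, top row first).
Insert each entry of the permutation into P by Schensted row insertion, recording in Q the position of each new cell.

Insert 1: appended to row 1. P = [[1]].
Insert 4: appended to row 1. P = [[1, 4]].
Insert 5: appended to row 1. P = [[1, 4, 5]].
Insert 2: 2 bumps 4 from row 1; 4 starts row 2. P = [[1, 2, 5], [4]].
Insert 3: 3 bumps 5 from row 1; 5 appends to row 2. P = [[1, 2, 3], [4, 5]].

So P = [[1, 2, 3], [4, 5]], Q = [[1, 2, 3], [4, 5]].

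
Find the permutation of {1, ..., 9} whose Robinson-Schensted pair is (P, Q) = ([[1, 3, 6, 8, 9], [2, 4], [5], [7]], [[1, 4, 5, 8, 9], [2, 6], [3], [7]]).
7 2 1 5 6 4 3 8 9

Reverse the RSK construction: for i from n down to 1, find the cell of Q containing i, remove the entry at that cell from P, and reverse-bump it up through P; the value ejected from row 1 is w(i).

Step i=9: Q has 9 at row 1, column 5; remove that cell from P, ejecting 9. So w(9) = 9. P is now [[1, 3, 6, 8], [2, 4], [5], [7]].
Step i=8: Q has 8 at row 1, column 4; remove that cell from P, ejecting 8. So w(8) = 8. P is now [[1, 3, 6], [2, 4], [5], [7]].
Step i=7: Q has 7 at row 4, column 1; remove 7 from row 4 of P and reverse-bump: 7 enters row 3 and ejects 5; 5 enters row 2 and ejects 4; 4 enters row 1 and ejects 3. So w(7) = 3. P is now [[1, 4, 6], [2, 5], [7]].
Step i=6: Q has 6 at row 2, column 2; remove 5 from row 2 of P and reverse-bump: 5 enters row 1 and ejects 4. So w(6) = 4. P is now [[1, 5, 6], [2], [7]].
Step i=5: Q has 5 at row 1, column 3; remove that cell from P, ejecting 6. So w(5) = 6. P is now [[1, 5], [2], [7]].
Step i=4: Q has 4 at row 1, column 2; remove that cell from P, ejecting 5. So w(4) = 5. P is now [[1], [2], [7]].
Step i=3: Q has 3 at row 3, column 1; remove 7 from row 3 of P and reverse-bump: 7 enters row 2 and ejects 2; 2 enters row 1 and ejects 1. So w(3) = 1. P is now [[2], [7]].
Step i=2: Q has 2 at row 2, column 1; remove 7 from row 2 of P and reverse-bump: 7 enters row 1 and ejects 2. So w(2) = 2. P is now [[7]].
Step i=1: Q has 1 at row 1, column 1; remove that cell from P, ejecting 7. So w(1) = 7. P is now [].

So w = 7 2 1 5 6 4 3 8 9.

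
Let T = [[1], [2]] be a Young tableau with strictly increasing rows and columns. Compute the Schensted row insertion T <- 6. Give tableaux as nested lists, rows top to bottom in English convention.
6 is larger than every entry of row 1, so it is appended to row 1. The new tableau is [[1, 6], [2]].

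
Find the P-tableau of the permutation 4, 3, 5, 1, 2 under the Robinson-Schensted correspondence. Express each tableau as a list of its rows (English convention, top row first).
Insert 4: appended to row 1. P = [[4]].
Insert 3: 3 bumps 4 from row 1; 4 starts row 2. P = [[3], [4]].
Insert 5: appended to row 1. P = [[3, 5], [4]].
Insert 1: 1 bumps 3 from row 1; 3 bumps 4 from row 2; 4 starts row 3. P = [[1, 5], [3], [4]].
Insert 2: 2 bumps 5 from row 1; 5 appends to row 2. P = [[1, 2], [3, 5], [4]].

So P = [[1, 2], [3, 5], [4]].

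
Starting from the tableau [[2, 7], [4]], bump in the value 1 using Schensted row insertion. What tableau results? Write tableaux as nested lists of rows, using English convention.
[[1, 7], [2], [4]]

In row 1, 1 replaces 2 (the leftmost entry greater than 1); 2 is bumped to row 2. In row 2, 2 replaces 4 (the leftmost entry greater than 2); 4 is bumped to row 3. 4 starts a new row 3. The new tableau is [[1, 7], [2], [4]].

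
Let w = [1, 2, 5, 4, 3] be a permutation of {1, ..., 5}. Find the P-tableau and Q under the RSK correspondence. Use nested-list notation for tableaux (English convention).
Insert each entry of the permutation into P by Schensted row insertion, recording in Q the position of each new cell.

Insert 1: appended to row 1. P = [[1]].
Insert 2: appended to row 1. P = [[1, 2]].
Insert 5: appended to row 1. P = [[1, 2, 5]].
Insert 4: 4 bumps 5 from row 1; 5 starts row 2. P = [[1, 2, 4], [5]].
Insert 3: 3 bumps 4 from row 1; 4 bumps 5 from row 2; 5 starts row 3. P = [[1, 2, 3], [4], [5]].

So P = [[1, 2, 3], [4], [5]], Q = [[1, 2, 3], [4], [5]].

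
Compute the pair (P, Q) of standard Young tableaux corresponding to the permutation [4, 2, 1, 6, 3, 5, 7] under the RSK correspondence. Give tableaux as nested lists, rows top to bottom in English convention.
P = [[1, 3, 5, 7], [2, 6], [4]], Q = [[1, 4, 6, 7], [2, 5], [3]]

Insert each entry of the permutation into P by Schensted row insertion, recording in Q the position of each new cell.

After inserting 4: P = [[4]].
After inserting 2: P = [[2], [4]].
After inserting 1: P = [[1], [2], [4]].
After inserting 6: P = [[1, 6], [2], [4]].
After inserting 3: P = [[1, 3], [2, 6], [4]].
After inserting 5: P = [[1, 3, 5], [2, 6], [4]].
After inserting 7: P = [[1, 3, 5, 7], [2, 6], [4]].

So P = [[1, 3, 5, 7], [2, 6], [4]], Q = [[1, 4, 6, 7], [2, 5], [3]].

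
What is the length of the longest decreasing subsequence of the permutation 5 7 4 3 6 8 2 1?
5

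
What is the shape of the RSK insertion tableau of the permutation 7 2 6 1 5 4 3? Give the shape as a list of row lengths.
Row-insert each entry into an empty tableau.

After inserting 7: P = [[7]].
After inserting 2: P = [[2], [7]].
After inserting 6: P = [[2, 6], [7]].
After inserting 1: P = [[1, 6], [2], [7]].
After inserting 5: P = [[1, 5], [2, 6], [7]].
After inserting 4: P = [[1, 4], [2, 5], [6], [7]].
After inserting 3: P = [[1, 3], [2, 4], [5], [6], [7]].

The final insertion tableau P = [[1, 3], [2, 4], [5], [6], [7]] has shape [2, 2, 1, 1, 1].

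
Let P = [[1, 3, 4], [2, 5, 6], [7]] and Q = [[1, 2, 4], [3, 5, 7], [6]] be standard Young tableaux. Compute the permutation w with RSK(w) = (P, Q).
2 5 1 7 6 3 4

Reverse the RSK construction: for i from n down to 1, find the cell of Q containing i, remove the entry at that cell from P, and reverse-bump it up through P; the value ejected from row 1 is w(i).

Step i=7: Q has 7 at row 2, column 3; remove 6 from row 2 of P and reverse-bump: 6 enters row 1 and ejects 4. So w(7) = 4. P is now [[1, 3, 6], [2, 5], [7]].
Step i=6: Q has 6 at row 3, column 1; remove 7 from row 3 of P and reverse-bump: 7 enters row 2 and ejects 5; 5 enters row 1 and ejects 3. So w(6) = 3. P is now [[1, 5, 6], [2, 7]].
Step i=5: Q has 5 at row 2, column 2; remove 7 from row 2 of P and reverse-bump: 7 enters row 1 and ejects 6. So w(5) = 6. P is now [[1, 5, 7], [2]].
Step i=4: Q has 4 at row 1, column 3; remove that cell from P, ejecting 7. So w(4) = 7. P is now [[1, 5], [2]].
Step i=3: Q has 3 at row 2, column 1; remove 2 from row 2 of P and reverse-bump: 2 enters row 1 and ejects 1. So w(3) = 1. P is now [[2, 5]].
Step i=2: Q has 2 at row 1, column 2; remove that cell from P, ejecting 5. So w(2) = 5. P is now [[2]].
Step i=1: Q has 1 at row 1, column 1; remove that cell from P, ejecting 2. So w(1) = 2. P is now [].

So w = 2 5 1 7 6 3 4.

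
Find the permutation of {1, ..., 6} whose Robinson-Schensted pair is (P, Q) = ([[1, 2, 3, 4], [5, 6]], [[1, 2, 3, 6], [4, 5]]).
Reverse the RSK construction: for i from n down to 1, find the cell of Q containing i, remove the entry at that cell from P, and reverse-bump it up through P; the value ejected from row 1 is w(i).

Step i=6: Q has 6 at row 1, column 4; remove that cell from P, ejecting 4. So w(6) = 4. P is now [[1, 2, 3], [5, 6]].
Step i=5: Q has 5 at row 2, column 2; remove 6 from row 2 of P and reverse-bump: 6 enters row 1 and ejects 3. So w(5) = 3. P is now [[1, 2, 6], [5]].
Step i=4: Q has 4 at row 2, column 1; remove 5 from row 2 of P and reverse-bump: 5 enters row 1 and ejects 2. So w(4) = 2. P is now [[1, 5, 6]].
Step i=3: Q has 3 at row 1, column 3; remove that cell from P, ejecting 6. So w(3) = 6. P is now [[1, 5]].
Step i=2: Q has 2 at row 1, column 2; remove that cell from P, ejecting 5. So w(2) = 5. P is now [[1]].
Step i=1: Q has 1 at row 1, column 1; remove that cell from P, ejecting 1. So w(1) = 1. P is now [].

So w = 1 5 6 2 3 4.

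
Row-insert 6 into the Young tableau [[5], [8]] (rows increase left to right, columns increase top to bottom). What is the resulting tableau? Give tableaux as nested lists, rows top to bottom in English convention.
[[5, 6], [8]]

6 is larger than every entry of row 1, so it is appended to row 1. The new tableau is [[5, 6], [8]].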